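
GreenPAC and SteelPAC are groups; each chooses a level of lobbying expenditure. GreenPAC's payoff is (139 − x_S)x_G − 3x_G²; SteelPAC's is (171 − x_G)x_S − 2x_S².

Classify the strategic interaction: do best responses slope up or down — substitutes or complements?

Expanding GreenPAC's payoff: 139x_G − x_Sx_G − 3x_G².
∂π/∂x_G = 139 − x_S − 6x_G = 0, so x_G = 139/6 − (1/6)x_S.
The best-response slope dx_G/dx_S = −1/6 < 0: the reaction function is downward-sloping, so the choices are strategic substitutes.

strategic substitutes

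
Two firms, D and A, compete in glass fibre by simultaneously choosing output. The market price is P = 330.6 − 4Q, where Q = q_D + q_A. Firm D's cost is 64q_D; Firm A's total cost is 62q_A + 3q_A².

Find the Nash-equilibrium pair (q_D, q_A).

27.6875, 11.275

Firm D's profit: π = q_D(330.6 − 4(q_D + q_A)) − 64q_D.
∂π/∂q_D = 266.6 − 8q_D − 4q_A = 0, so q_D = 33.325 − 0.5q_A.
For A: ∂π/∂q_A = 268.6 − 14q_A − 4q_D = 0 ⇒ q_A = 1343/70 − (2/7)q_D.
Solving the two reaction functions simultaneously: (1 − (−0.5)(−2/7))q_D = 33.325 − 0.5·(1343/70), so (6/7)q_D = 1329/56 and q_D = 27.6875.
Then q_A = 1343/70 − (2/7)·27.6875 = 11.275.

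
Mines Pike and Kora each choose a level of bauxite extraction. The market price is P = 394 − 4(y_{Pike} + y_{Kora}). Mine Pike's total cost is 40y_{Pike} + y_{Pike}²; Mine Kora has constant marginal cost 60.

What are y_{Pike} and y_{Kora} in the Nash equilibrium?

Mine Pike's profit: π = y_{Pike}(394 − 4(y_{Pike} + y_{Kora})) − 40y_{Pike} − y_{Pike}².
∂π/∂y_{Pike} = 354 − 10y_{Pike} − 4y_{Kora} = 0, so y_{Pike} = 35.4 − 0.4y_{Kora}.
For Kora: ∂π/∂y_{Kora} = 334 − 8y_{Kora} − 4y_{Pike} = 0 ⇒ y_{Kora} = 41.75 − 0.5y_{Pike}.
Plugging y_{Kora} into Pike's best response: y_{Pike} = 35.4 − 0.4(41.75 − 0.5y_{Pike}) ⇒ 0.8y_{Pike} = 18.7, so y_{Pike} = 23.375.
Then y_{Kora} = 41.75 − 0.5·23.375 = 30.0625.

23.375, 30.0625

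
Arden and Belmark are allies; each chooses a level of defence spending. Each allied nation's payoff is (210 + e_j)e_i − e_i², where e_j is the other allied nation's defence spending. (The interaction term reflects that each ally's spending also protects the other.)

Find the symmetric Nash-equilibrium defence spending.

Arden's payoff is (210 + e_B)e_A − e_A².
∂π/∂e_A = 210 + e_B − 2e_A = 0, so e_A = 105 + 0.5e_B.
Setting e_A = e_B in the reaction function: e_A = 105 + 0.5e_A, so e_A = 105 / 0.5 = 210.

210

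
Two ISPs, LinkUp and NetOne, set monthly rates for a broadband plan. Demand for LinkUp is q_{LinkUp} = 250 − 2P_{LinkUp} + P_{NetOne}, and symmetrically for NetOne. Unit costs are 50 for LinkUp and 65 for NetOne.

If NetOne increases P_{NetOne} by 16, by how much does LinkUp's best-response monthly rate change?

4

LinkUp's profit: π = (P_{LinkUp} − 50)(250 − 2P_{LinkUp} + P_{NetOne}).
∂π/∂P_{LinkUp} = 350 − 4P_{LinkUp} + P_{NetOne} = 0 ⇒ P_{LinkUp} = 87.5 + 0.25P_{NetOne}.
The reaction-function slope is 0.25, so a 16-unit rise in P_{NetOne} moves P_{LinkUp} by 0.25 × 16 = 4. LinkUp's best response rises — the actions are strategic complements.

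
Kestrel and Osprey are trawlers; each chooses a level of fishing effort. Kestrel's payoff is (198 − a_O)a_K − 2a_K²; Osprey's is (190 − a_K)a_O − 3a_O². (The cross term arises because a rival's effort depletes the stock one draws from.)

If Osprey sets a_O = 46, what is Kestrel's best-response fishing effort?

Expanding Kestrel's payoff: 198a_K − a_Oa_K − 2a_K².
∂π/∂a_K = 198 − a_O − 4a_K = 0, so a_K = 49.5 − 0.25a_O.
At a_O = 46: a_K = 49.5 − 0.25·46 = 38.

38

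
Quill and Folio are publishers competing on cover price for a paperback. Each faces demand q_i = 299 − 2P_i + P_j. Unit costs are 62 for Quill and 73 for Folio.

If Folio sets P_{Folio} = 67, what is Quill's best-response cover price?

122.5

Quill's profit: π = (P_{Quill} − 62)(299 − 2P_{Quill} + P_{Folio}).
∂π/∂P_{Quill} = 423 − 4P_{Quill} + P_{Folio} = 0 ⇒ P_{Quill} = 105.75 + 0.25P_{Folio}.
At P_{Folio} = 67: P_{Quill} = 105.75 + 0.25·67 = 122.5.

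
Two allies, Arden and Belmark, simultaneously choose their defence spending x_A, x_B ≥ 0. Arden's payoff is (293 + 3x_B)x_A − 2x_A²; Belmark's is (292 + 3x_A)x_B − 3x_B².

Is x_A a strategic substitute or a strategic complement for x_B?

Expanding Arden's payoff: 293x_A + 3x_Bx_A − 2x_A².
∂π/∂x_A = 293 + 3x_B − 4x_A = 0, so x_A = 73.25 + 0.75x_B.
The best-response slope dx_A/dx_B = 0.75 > 0: the reaction function is upward-sloping, so the choices are strategic complements.

strategic complements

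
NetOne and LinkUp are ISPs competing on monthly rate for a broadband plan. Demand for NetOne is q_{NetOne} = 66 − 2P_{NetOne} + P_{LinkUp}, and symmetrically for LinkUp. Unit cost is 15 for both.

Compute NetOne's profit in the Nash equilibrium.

NetOne's profit: π = (P_{NetOne} − 15)(66 − 2P_{NetOne} + P_{LinkUp}).
∂π/∂P_{NetOne} = 96 − 4P_{NetOne} + P_{LinkUp} = 0 ⇒ P_{NetOne} = 24 + 0.25P_{LinkUp}.
Setting P_{NetOne} = P_{LinkUp} in the reaction function: P_{NetOne} = 24 + 0.25P_{NetOne}, so P_{NetOne} = 24 / 0.75 = 32.
q_{NetOne} = 66 − 2·32 + 32 = 34.
Profit = (32 − 15)·34 = 578.

578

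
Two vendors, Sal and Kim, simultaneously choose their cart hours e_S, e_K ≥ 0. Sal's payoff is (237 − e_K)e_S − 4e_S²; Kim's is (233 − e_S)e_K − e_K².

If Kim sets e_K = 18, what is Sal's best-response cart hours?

27.375

Expanding Sal's payoff: 237e_S − e_Ke_S − 4e_S².
∂π/∂e_S = 237 − e_K − 8e_S = 0, so e_S = 29.625 − 0.125e_K.
At e_K = 18: e_S = 29.625 − 0.125·18 = 27.375.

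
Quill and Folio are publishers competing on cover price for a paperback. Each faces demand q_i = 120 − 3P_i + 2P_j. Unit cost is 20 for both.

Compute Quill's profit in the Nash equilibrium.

1875

Quill's profit: π = (P_{Quill} − 20)(120 − 3P_{Quill} + 2P_{Folio}).
∂π/∂P_{Quill} = 180 − 6P_{Quill} + 2P_{Folio} = 0 ⇒ P_{Quill} = 30 + (1/3)P_{Folio}.
Setting P_{Quill} = P_{Folio} in the reaction function: P_{Quill} = 30 + (1/3)P_{Quill}, so P_{Quill} = 30 / (2/3) = 45.
q_{Quill} = 120 − 3·45 + 2·45 = 75.
Profit = (45 − 20)·75 = 1875.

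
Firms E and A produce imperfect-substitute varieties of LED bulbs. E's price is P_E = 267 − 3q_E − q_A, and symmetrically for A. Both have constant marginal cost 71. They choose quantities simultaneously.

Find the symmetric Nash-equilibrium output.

Firm E's profit: π = q_E(267 − 3q_E − q_A) − 71q_E.
∂π/∂q_E = 196 − 6q_E − q_A = 0 ⇒ q_E = 98/3 − (1/6)q_A.
By symmetry q_A = q_E; substituting into the reaction function, (7/6)q_E = 98/3 and q_E = 28.

28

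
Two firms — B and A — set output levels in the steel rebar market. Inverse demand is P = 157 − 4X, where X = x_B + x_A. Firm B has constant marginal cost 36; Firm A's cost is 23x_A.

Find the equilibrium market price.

Firm B's profit: π = x_B(157 − 4(x_B + x_A)) − 36x_B.
∂π/∂x_B = 121 − 8x_B − 4x_A = 0, so x_B = 15.125 − 0.5x_A.
By the same steps for A: x_A = 16.75 − 0.5x_B.
Plugging x_A into B's best response: x_B = 15.125 − 0.5(16.75 − 0.5x_B) ⇒ 0.75x_B = 6.75, so x_B = 9.
Then x_A = 16.75 − 0.5·9 = 12.25.
Equilibrium price: P = 157 − 4·21.25 = 72.

72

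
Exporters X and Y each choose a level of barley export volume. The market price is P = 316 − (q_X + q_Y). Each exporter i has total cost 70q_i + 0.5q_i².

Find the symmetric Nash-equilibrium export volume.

61.5

Exporter X's profit: π = q_X(316 − (q_X + q_Y)) − 70q_X − 0.5q_X².
∂π/∂q_X = 246 − 3q_X − q_Y = 0, so q_X = 82 − (1/3)q_Y.
By symmetry q_Y = q_X; substituting into the reaction function, (4/3)q_X = 82 and q_X = 61.5.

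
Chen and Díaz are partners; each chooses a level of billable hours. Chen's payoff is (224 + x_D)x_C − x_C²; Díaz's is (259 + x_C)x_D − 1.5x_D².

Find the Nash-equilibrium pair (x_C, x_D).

186.2, 148.4

Expanding Chen's payoff: 224x_C + x_Dx_C − x_C².
∂π/∂x_C = 224 + x_D − 2x_C = 0, so x_C = 112 + 0.5x_D.
Likewise for Díaz: x_D = 259/3 + (1/3)x_C.
Substituting the second reaction function into the first: x_C = 112 + 0.5(259/3 + (1/3)x_C), which gives (5/6)x_C = 931/6 ⇒ x_C = 186.2.
Then x_D = 259/3 + (1/3)·186.2 = 148.4.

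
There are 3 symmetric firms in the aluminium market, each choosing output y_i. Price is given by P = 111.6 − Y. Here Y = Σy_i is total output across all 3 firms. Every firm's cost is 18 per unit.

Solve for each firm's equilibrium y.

23.4

A representative firm's profit is π_i = y_i(111.6 − Y) − 18y_i, with Y = y_i + Σ_{j≠i} y_j.
First-order condition: 93.6 − 2y_i − Σ_{j≠i} y_j = 0.
With identical firms, set every y_j = y: then 93.6 − 2y − 2y = 0, i.e. y = 93.6/4 = 23.4.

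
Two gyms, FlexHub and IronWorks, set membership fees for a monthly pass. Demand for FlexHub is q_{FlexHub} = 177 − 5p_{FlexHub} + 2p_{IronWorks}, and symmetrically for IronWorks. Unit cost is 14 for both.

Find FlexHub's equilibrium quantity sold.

FlexHub's profit: π = (p_{FlexHub} − 14)(177 − 5p_{FlexHub} + 2p_{IronWorks}).
∂π/∂p_{FlexHub} = 247 − 10p_{FlexHub} + 2p_{IronWorks} = 0 ⇒ p_{FlexHub} = 24.7 + 0.2p_{IronWorks}.
By symmetry p_{IronWorks} = p_{FlexHub}; substituting into the reaction function, 0.8p_{FlexHub} = 24.7 and p_{FlexHub} = 30.875.
q_{FlexHub} = 177 − 5·30.875 + 2·30.875 = 84.375.

84.375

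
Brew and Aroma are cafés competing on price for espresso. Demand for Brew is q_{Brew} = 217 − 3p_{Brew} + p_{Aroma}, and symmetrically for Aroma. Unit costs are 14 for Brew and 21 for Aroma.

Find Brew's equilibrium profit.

Brew's profit: π = (p_{Brew} − 14)(217 − 3p_{Brew} + p_{Aroma}).
∂π/∂p_{Brew} = 259 − 6p_{Brew} + p_{Aroma} = 0 ⇒ p_{Brew} = 259/6 + (1/6)p_{Aroma}.
Similarly p_{Aroma} = 140/3 + (1/6)p_{Brew}.
Solving the two reaction functions simultaneously: (1 − (1/6)(1/6))p_{Brew} = 259/6 + (1/6)·(140/3), so (35/36)p_{Brew} = 917/18 and p_{Brew} = 52.4.
Then p_{Aroma} = 140/3 + (1/6)·52.4 = 55.4.
q_{Brew} = 217 − 3·52.4 + 55.4 = 115.2.
Profit = (52.4 − 14)·115.2 = 4423.68.

4423.68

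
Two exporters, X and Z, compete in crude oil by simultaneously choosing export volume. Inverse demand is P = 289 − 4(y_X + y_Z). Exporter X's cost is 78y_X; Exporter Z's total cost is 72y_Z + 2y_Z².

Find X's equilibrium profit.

Exporter X's profit: π = y_X(289 − 4(y_X + y_Z)) − 78y_X.
∂π/∂y_X = 211 − 8y_X − 4y_Z = 0, so y_X = 26.375 − 0.5y_Z.
For Z: ∂π/∂y_Z = 217 − 12y_Z − 4y_X = 0 ⇒ y_Z = 217/12 − (1/3)y_X.
Substituting the second reaction function into the first: y_X = 26.375 − 0.5(217/12 − (1/3)y_X), which gives (5/6)y_X = 52/3 ⇒ y_X = 20.8.
Then y_Z = 217/12 − (1/3)·20.8 = 11.15.
Price P = 289 − 4·31.95 = 161.2.
X's profit: (161.2 − 78)·20.8 = 1730.56.

1730.56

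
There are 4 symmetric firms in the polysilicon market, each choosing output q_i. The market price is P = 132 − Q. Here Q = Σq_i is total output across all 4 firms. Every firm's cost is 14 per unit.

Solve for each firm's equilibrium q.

A representative firm's profit is π_i = q_i(132 − Q) − 14q_i, with Q = q_i + Σ_{j≠i} q_j.
First-order condition: 118 − 2q_i − Σ_{j≠i} q_j = 0.
In a symmetric equilibrium every firm chooses the same q, so Σ_{j≠i} q_j = 3q. The condition becomes 118 − 5q = 0, giving q = 118/5 = 23.6.

23.6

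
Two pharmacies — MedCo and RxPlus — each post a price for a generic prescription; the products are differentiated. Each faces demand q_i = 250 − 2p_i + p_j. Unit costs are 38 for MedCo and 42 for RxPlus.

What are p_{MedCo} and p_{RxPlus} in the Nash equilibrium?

109.2, 110.8

MedCo's profit: π = (p_{MedCo} − 38)(250 − 2p_{MedCo} + p_{RxPlus}).
∂π/∂p_{MedCo} = 326 − 4p_{MedCo} + p_{RxPlus} = 0 ⇒ p_{MedCo} = 81.5 + 0.25p_{RxPlus}.
Similarly p_{RxPlus} = 83.5 + 0.25p_{MedCo}.
Plugging p_{RxPlus} into MedCo's best response: p_{MedCo} = 81.5 + 0.25(83.5 + 0.25p_{MedCo}) ⇒ 0.9375p_{MedCo} = 102.375, so p_{MedCo} = 109.2.
Then p_{RxPlus} = 83.5 + 0.25·109.2 = 110.8.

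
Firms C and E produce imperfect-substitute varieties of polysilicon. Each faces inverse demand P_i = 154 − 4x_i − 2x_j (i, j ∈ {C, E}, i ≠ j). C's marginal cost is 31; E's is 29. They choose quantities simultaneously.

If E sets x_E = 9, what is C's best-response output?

13.125

Firm C's profit: π = x_C(154 − 4x_C − 2x_E) − 31x_C.
∂π/∂x_C = 123 − 8x_C − 2x_E = 0 ⇒ x_C = 15.375 − 0.25x_E.
At x_E = 9: x_C = 15.375 − 0.25·9 = 13.125.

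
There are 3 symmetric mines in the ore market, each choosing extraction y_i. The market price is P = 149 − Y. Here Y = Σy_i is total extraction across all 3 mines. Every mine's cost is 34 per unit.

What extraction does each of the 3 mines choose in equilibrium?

A representative mine's profit is π_i = y_i(149 − Y) − 34y_i, with Y = y_i + Σ_{j≠i} y_j.
First-order condition: 115 − 2y_i − Σ_{j≠i} y_j = 0.
With identical mines, set every y_j = y: then 115 − 2y − 2y = 0, i.e. y = 115/4 = 28.75.

28.75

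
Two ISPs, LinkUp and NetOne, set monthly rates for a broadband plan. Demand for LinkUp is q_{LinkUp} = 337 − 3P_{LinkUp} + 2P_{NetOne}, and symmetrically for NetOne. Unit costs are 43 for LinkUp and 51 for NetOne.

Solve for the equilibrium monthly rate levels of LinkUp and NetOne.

LinkUp's profit: π = (P_{LinkUp} − 43)(337 − 3P_{LinkUp} + 2P_{NetOne}).
∂π/∂P_{LinkUp} = 466 − 6P_{LinkUp} + 2P_{NetOne} = 0 ⇒ P_{LinkUp} = 233/3 + (1/3)P_{NetOne}.
Similarly P_{NetOne} = 245/3 + (1/3)P_{LinkUp}.
Plugging P_{NetOne} into LinkUp's best response: P_{LinkUp} = 233/3 + (1/3)(245/3 + (1/3)P_{LinkUp}) ⇒ (8/9)P_{LinkUp} = 944/9, so P_{LinkUp} = 118.
Then P_{NetOne} = 245/3 + (1/3)·118 = 121.

118, 121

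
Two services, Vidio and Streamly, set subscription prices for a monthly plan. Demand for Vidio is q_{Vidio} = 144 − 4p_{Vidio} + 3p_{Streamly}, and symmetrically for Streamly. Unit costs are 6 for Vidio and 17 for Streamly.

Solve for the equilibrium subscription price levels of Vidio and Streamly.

Vidio's profit: π = (p_{Vidio} − 6)(144 − 4p_{Vidio} + 3p_{Streamly}).
∂π/∂p_{Vidio} = 168 − 8p_{Vidio} + 3p_{Streamly} = 0 ⇒ p_{Vidio} = 21 + 0.375p_{Streamly}.
Similarly p_{Streamly} = 26.5 + 0.375p_{Vidio}.
Solving the two reaction functions simultaneously: (1 − (0.375)(0.375))p_{Vidio} = 21 + 0.375·26.5, so (55/64)p_{Vidio} = 30.9375 and p_{Vidio} = 36.
Then p_{Streamly} = 26.5 + 0.375·36 = 40.

36, 40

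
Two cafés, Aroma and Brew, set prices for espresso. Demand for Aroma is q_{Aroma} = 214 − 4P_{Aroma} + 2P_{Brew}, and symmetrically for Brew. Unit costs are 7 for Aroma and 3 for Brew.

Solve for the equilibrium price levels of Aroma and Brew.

39.8, 38.2

Aroma's profit: π = (P_{Aroma} − 7)(214 − 4P_{Aroma} + 2P_{Brew}).
∂π/∂P_{Aroma} = 242 − 8P_{Aroma} + 2P_{Brew} = 0 ⇒ P_{Aroma} = 30.25 + 0.25P_{Brew}.
Similarly P_{Brew} = 28.25 + 0.25P_{Aroma}.
Solving the two reaction functions simultaneously: (1 − (0.25)(0.25))P_{Aroma} = 30.25 + 0.25·28.25, so 0.9375P_{Aroma} = 37.3125 and P_{Aroma} = 39.8.
Then P_{Brew} = 28.25 + 0.25·39.8 = 38.2.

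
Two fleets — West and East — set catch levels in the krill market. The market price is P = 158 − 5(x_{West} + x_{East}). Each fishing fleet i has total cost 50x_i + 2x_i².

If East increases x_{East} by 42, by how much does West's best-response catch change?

-15

Fishing fleet West's profit: π = x_{West}(158 − 5(x_{West} + x_{East})) − 50x_{West} − 2x_{West}².
∂π/∂x_{West} = 108 − 14x_{West} − 5x_{East} = 0, so x_{West} = 54/7 − (5/14)x_{East}.
The reaction-function slope is −5/14, so a 42-unit rise in x_{East} moves x_{West} by −5/14 × 42 = −15. West's best response falls — the actions are strategic substitutes.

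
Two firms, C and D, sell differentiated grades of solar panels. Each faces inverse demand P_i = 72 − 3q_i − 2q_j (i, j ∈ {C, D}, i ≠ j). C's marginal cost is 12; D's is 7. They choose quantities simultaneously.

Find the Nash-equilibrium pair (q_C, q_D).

7.1875, 8.4375

Firm C's profit: π = q_C(72 − 3q_C − 2q_D) − 12q_C.
∂π/∂q_C = 60 − 6q_C − 2q_D = 0 ⇒ q_C = 10 − (1/3)q_D.
Similarly q_D = 65/6 − (1/3)q_C.
Substituting the second reaction function into the first: q_C = 10 − (1/3)(65/6 − (1/3)q_C), which gives (8/9)q_C = 115/18 ⇒ q_C = 7.1875.
Then q_D = 65/6 − (1/3)·7.1875 = 8.4375.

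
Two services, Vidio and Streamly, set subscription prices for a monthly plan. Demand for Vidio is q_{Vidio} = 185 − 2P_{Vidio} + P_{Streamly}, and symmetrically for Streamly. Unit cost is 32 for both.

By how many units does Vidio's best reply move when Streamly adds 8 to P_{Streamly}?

2

Vidio's profit: π = (P_{Vidio} − 32)(185 − 2P_{Vidio} + P_{Streamly}).
∂π/∂P_{Vidio} = 249 − 4P_{Vidio} + P_{Streamly} = 0 ⇒ P_{Vidio} = 62.25 + 0.25P_{Streamly}.
The reaction-function slope is 0.25, so an 8-unit rise in P_{Streamly} moves P_{Vidio} by 0.25 × 8 = 2. Vidio's best response rises — the actions are strategic complements.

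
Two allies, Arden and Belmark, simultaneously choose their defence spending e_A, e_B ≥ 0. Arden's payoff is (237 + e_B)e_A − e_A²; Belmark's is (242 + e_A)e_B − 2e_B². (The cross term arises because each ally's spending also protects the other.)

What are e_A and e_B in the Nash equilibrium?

170, 103

Expanding Arden's payoff: 237e_A + e_Be_A − e_A².
∂π/∂e_A = 237 + e_B − 2e_A = 0, so e_A = 118.5 + 0.5e_B.
Likewise for Belmark: e_B = 60.5 + 0.25e_A.
Substituting the second reaction function into the first: e_A = 118.5 + 0.5(60.5 + 0.25e_A), which gives 0.875e_A = 148.75 ⇒ e_A = 170.
Then e_B = 60.5 + 0.25·170 = 103.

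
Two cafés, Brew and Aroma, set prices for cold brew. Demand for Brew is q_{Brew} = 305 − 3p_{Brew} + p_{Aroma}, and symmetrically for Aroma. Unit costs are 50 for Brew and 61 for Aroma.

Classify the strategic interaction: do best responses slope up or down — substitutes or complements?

strategic complements

Brew's profit: π = (p_{Brew} − 50)(305 − 3p_{Brew} + p_{Aroma}).
∂π/∂p_{Brew} = 455 − 6p_{Brew} + p_{Aroma} = 0 ⇒ p_{Brew} = 455/6 + (1/6)p_{Aroma}.
The best-response slope dp_{Brew}/dp_{Aroma} = 1/6 > 0: the reaction function is upward-sloping, so the choices are strategic complements.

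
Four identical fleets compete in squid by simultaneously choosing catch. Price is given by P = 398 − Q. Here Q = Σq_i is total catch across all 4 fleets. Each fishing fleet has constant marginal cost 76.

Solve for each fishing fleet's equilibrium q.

A representative fishing fleet's profit is π_i = q_i(398 − Q) − 76q_i, with Q = q_i + Σ_{j≠i} q_j.
First-order condition: 322 − 2q_i − Σ_{j≠i} q_j = 0.
With identical fishing fleets, set every q_j = q: then 322 − 2q − 3q = 0, i.e. q = 322/5 = 64.4.

64.4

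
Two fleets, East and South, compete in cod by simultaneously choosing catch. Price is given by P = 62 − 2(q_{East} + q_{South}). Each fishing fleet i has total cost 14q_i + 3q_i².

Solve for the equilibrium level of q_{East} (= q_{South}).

Fishing fleet East's profit: π = q_{East}(62 − 2(q_{East} + q_{South})) − 14q_{East} − 3q_{East}².
∂π/∂q_{East} = 48 − 10q_{East} − 2q_{South} = 0, so q_{East} = 4.8 − 0.2q_{South}.
The game is symmetric, so in equilibrium q_{South} = q_{East}: the reaction function gives 1.2q_{East} = 4.8, hence q_{East} = 4.

4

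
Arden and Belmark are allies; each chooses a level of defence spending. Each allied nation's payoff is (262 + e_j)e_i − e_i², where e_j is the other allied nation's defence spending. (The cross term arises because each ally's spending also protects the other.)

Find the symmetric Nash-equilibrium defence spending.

Arden's payoff is (262 + e_B)e_A − e_A².
∂π/∂e_A = 262 + e_B − 2e_A = 0, so e_A = 131 + 0.5e_B.
Setting e_A = e_B in the reaction function: e_A = 131 + 0.5e_A, so e_A = 131 / 0.5 = 262.

262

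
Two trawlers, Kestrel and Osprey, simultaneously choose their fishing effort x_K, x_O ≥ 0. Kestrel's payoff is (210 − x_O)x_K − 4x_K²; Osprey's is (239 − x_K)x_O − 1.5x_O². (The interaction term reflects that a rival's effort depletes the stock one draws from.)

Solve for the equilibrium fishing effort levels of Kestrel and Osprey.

Expanding Kestrel's payoff: 210x_K − x_Ox_K − 4x_K².
∂π/∂x_K = 210 − x_O − 8x_K = 0, so x_K = 26.25 − 0.125x_O.
Likewise for Osprey: x_O = 239/3 − (1/3)x_K.
Solving the two reaction functions simultaneously: (1 − (−0.125)(−1/3))x_K = 26.25 − 0.125·(239/3), so (23/24)x_K = 391/24 and x_K = 17.
Then x_O = 239/3 − (1/3)·17 = 74.

17, 74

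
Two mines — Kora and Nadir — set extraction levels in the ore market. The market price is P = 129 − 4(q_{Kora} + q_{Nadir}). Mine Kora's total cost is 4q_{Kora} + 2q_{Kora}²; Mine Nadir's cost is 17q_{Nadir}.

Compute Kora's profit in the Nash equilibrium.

285.66

Mine Kora's profit: π = q_{Kora}(129 − 4(q_{Kora} + q_{Nadir})) − 4q_{Kora} − 2q_{Kora}².
∂π/∂q_{Kora} = 125 − 12q_{Kora} − 4q_{Nadir} = 0, so q_{Kora} = 125/12 − (1/3)q_{Nadir}.
For Nadir: ∂π/∂q_{Nadir} = 112 − 8q_{Nadir} − 4q_{Kora} = 0 ⇒ q_{Nadir} = 14 − 0.5q_{Kora}.
Substituting the second reaction function into the first: q_{Kora} = 125/12 − (1/3)(14 − 0.5q_{Kora}), which gives (5/6)q_{Kora} = 5.75 ⇒ q_{Kora} = 6.9.
Then q_{Nadir} = 14 − 0.5·6.9 = 10.55.
Price P = 129 − 4·17.45 = 59.2.
Kora's profit: (59.2 − 4)·6.9 − 2(6.9)² = 285.66.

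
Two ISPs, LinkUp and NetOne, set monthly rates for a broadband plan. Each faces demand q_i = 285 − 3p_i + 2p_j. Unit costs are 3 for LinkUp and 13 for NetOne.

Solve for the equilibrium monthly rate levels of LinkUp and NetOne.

75.375, 79.125

LinkUp's profit: π = (p_{LinkUp} − 3)(285 − 3p_{LinkUp} + 2p_{NetOne}).
∂π/∂p_{LinkUp} = 294 − 6p_{LinkUp} + 2p_{NetOne} = 0 ⇒ p_{LinkUp} = 49 + (1/3)p_{NetOne}.
Similarly p_{NetOne} = 54 + (1/3)p_{LinkUp}.
Solving the two reaction functions simultaneously: (1 − (1/3)(1/3))p_{LinkUp} = 49 + (1/3)·54, so (8/9)p_{LinkUp} = 67 and p_{LinkUp} = 75.375.
Then p_{NetOne} = 54 + (1/3)·75.375 = 79.125.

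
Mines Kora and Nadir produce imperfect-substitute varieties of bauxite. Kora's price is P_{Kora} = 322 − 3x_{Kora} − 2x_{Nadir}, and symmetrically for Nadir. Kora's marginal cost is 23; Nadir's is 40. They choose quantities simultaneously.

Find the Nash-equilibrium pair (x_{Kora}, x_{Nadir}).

38.4375, 34.1875

Mine Kora's profit: π = x_{Kora}(322 − 3x_{Kora} − 2x_{Nadir}) − 23x_{Kora}.
∂π/∂x_{Kora} = 299 − 6x_{Kora} − 2x_{Nadir} = 0 ⇒ x_{Kora} = 299/6 − (1/3)x_{Nadir}.
Similarly x_{Nadir} = 47 − (1/3)x_{Kora}.
Substituting the second reaction function into the first: x_{Kora} = 299/6 − (1/3)(47 − (1/3)x_{Kora}), which gives (8/9)x_{Kora} = 205/6 ⇒ x_{Kora} = 38.4375.
Then x_{Nadir} = 47 − (1/3)·38.4375 = 34.1875.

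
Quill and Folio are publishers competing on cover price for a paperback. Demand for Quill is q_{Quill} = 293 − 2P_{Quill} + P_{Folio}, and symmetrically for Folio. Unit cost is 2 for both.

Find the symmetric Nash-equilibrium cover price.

99

Quill's profit: π = (P_{Quill} − 2)(293 − 2P_{Quill} + P_{Folio}).
∂π/∂P_{Quill} = 297 − 4P_{Quill} + P_{Folio} = 0 ⇒ P_{Quill} = 74.25 + 0.25P_{Folio}.
Setting P_{Quill} = P_{Folio} in the reaction function: P_{Quill} = 74.25 + 0.25P_{Quill}, so P_{Quill} = 74.25 / 0.75 = 99.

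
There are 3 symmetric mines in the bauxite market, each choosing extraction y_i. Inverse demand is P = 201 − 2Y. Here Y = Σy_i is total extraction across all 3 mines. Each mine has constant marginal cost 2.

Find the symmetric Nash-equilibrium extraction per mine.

A representative mine's profit is π_i = y_i(201 − 2Y) − 2y_i, with Y = y_i + Σ_{j≠i} y_j.
First-order condition: 199 − 4y_i − 2Σ_{j≠i} y_j = 0.
In a symmetric equilibrium every mine chooses the same y, so Σ_{j≠i} y_j = 2y. The condition becomes 199 − 8y = 0, giving y = 199/8 = 24.875.

24.875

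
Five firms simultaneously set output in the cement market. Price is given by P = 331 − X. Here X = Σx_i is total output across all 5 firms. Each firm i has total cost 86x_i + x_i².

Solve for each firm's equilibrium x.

30.625

A representative firm's profit is π_i = x_i(331 − X) − 86x_i − x_i², with X = x_i + Σ_{j≠i} x_j.
First-order condition: 245 − 4x_i − Σ_{j≠i} x_j = 0.
Imposing symmetry (x_j = x for all j) turns Σ_{j≠i} x_j into 4x, so 245 = 8x and x = 30.625.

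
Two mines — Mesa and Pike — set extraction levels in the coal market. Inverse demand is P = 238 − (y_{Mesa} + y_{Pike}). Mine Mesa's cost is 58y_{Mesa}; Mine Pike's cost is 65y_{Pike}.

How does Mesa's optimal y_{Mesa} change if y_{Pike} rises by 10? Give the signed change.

-5

Mine Mesa's profit: π = y_{Mesa}(238 − (y_{Mesa} + y_{Pike})) − 58y_{Mesa}.
∂π/∂y_{Mesa} = 180 − 2y_{Mesa} − y_{Pike} = 0, so y_{Mesa} = 90 − 0.5y_{Pike}.
The reaction-function slope is −0.5, so a 10-unit rise in y_{Pike} moves y_{Mesa} by −0.5 × 10 = −5. Mesa's best response falls — the actions are strategic substitutes.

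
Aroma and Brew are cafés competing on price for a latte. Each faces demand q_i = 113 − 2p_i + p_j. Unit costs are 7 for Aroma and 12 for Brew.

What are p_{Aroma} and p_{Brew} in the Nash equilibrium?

Aroma's profit: π = (p_{Aroma} − 7)(113 − 2p_{Aroma} + p_{Brew}).
∂π/∂p_{Aroma} = 127 − 4p_{Aroma} + p_{Brew} = 0 ⇒ p_{Aroma} = 31.75 + 0.25p_{Brew}.
Similarly p_{Brew} = 34.25 + 0.25p_{Aroma}.
Substituting the second reaction function into the first: p_{Aroma} = 31.75 + 0.25(34.25 + 0.25p_{Aroma}), which gives 0.9375p_{Aroma} = 40.3125 ⇒ p_{Aroma} = 43.
Then p_{Brew} = 34.25 + 0.25·43 = 45.

43, 45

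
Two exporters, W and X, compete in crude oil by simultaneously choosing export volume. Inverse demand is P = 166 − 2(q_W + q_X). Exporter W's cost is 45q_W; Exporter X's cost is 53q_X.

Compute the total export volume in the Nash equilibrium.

Exporter W's profit: π = q_W(166 − 2(q_W + q_X)) − 45q_W.
∂π/∂q_W = 121 − 4q_W − 2q_X = 0, so q_W = 30.25 − 0.5q_X.
By the same steps for X: q_X = 28.25 − 0.5q_W.
Plugging q_X into W's best response: q_W = 30.25 − 0.5(28.25 − 0.5q_W) ⇒ 0.75q_W = 16.125, so q_W = 21.5.
Then q_X = 28.25 − 0.5·21.5 = 17.5.
Total export volume: 21.5 + 17.5 = 39.

39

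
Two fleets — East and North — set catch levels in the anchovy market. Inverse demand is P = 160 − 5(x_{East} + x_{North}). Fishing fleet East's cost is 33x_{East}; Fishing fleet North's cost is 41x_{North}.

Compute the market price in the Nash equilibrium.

78

Fishing fleet East's profit: π = x_{East}(160 − 5(x_{East} + x_{North})) − 33x_{East}.
∂π/∂x_{East} = 127 − 10x_{East} − 5x_{North} = 0, so x_{East} = 12.7 − 0.5x_{North}.
By the same steps for North: x_{North} = 11.9 − 0.5x_{East}.
Plugging x_{North} into East's best response: x_{East} = 12.7 − 0.5(11.9 − 0.5x_{East}) ⇒ 0.75x_{East} = 6.75, so x_{East} = 9.
Then x_{North} = 11.9 − 0.5·9 = 7.4.
Equilibrium price: P = 160 − 5·16.4 = 78.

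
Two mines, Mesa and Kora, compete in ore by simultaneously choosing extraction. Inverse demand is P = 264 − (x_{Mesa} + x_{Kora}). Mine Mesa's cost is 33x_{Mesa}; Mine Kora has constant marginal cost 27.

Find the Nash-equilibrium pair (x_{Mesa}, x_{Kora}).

75, 81

Mine Mesa's profit: π = x_{Mesa}(264 − (x_{Mesa} + x_{Kora})) − 33x_{Mesa}.
∂π/∂x_{Mesa} = 231 − 2x_{Mesa} − x_{Kora} = 0, so x_{Mesa} = 115.5 − 0.5x_{Kora}.
By the same steps for Kora: x_{Kora} = 118.5 − 0.5x_{Mesa}.
Plugging x_{Kora} into Mesa's best response: x_{Mesa} = 115.5 − 0.5(118.5 − 0.5x_{Mesa}) ⇒ 0.75x_{Mesa} = 56.25, so x_{Mesa} = 75.
Then x_{Kora} = 118.5 − 0.5·75 = 81.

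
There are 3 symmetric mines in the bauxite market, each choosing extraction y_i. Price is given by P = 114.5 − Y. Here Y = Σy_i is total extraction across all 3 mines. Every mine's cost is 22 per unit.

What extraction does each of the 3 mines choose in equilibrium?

A representative mine's profit is π_i = y_i(114.5 − Y) − 22y_i, with Y = y_i + Σ_{j≠i} y_j.
First-order condition: 92.5 − 2y_i − Σ_{j≠i} y_j = 0.
Imposing symmetry (y_j = y for all j) turns Σ_{j≠i} y_j into 2y, so 92.5 = 4y and y = 23.125.

23.125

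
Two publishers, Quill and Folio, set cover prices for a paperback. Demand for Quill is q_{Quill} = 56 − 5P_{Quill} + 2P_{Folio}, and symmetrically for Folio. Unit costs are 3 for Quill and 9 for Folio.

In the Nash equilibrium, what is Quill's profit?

Quill's profit: π = (P_{Quill} − 3)(56 − 5P_{Quill} + 2P_{Folio}).
∂π/∂P_{Quill} = 71 − 10P_{Quill} + 2P_{Folio} = 0 ⇒ P_{Quill} = 7.1 + 0.2P_{Folio}.
Similarly P_{Folio} = 10.1 + 0.2P_{Quill}.
Substituting the second reaction function into the first: P_{Quill} = 7.1 + 0.2(10.1 + 0.2P_{Quill}), which gives 0.96P_{Quill} = 9.12 ⇒ P_{Quill} = 9.5.
Then P_{Folio} = 10.1 + 0.2·9.5 = 12.
q_{Quill} = 56 − 5·9.5 + 2·12 = 32.5.
Profit = (9.5 − 3)·32.5 = 211.25.

211.25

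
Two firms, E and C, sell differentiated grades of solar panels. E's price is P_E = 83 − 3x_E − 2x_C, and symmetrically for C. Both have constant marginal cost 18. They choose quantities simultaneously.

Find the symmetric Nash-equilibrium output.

Firm E's profit: π = x_E(83 − 3x_E − 2x_C) − 18x_E.
∂π/∂x_E = 65 − 6x_E − 2x_C = 0 ⇒ x_E = 65/6 − (1/3)x_C.
Setting x_E = x_C in the reaction function: x_E = 65/6 − (1/3)x_E, so x_E = (65/6) / (4/3) = 8.125.

8.125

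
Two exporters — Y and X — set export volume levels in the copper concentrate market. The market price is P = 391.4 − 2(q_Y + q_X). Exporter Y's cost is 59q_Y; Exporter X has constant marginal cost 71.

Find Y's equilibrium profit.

6589.52

Exporter Y's profit: π = q_Y(391.4 − 2(q_Y + q_X)) − 59q_Y.
∂π/∂q_Y = 332.4 − 4q_Y − 2q_X = 0, so q_Y = 83.1 − 0.5q_X.
By the same steps for X: q_X = 80.1 − 0.5q_Y.
Plugging q_X into Y's best response: q_Y = 83.1 − 0.5(80.1 − 0.5q_Y) ⇒ 0.75q_Y = 43.05, so q_Y = 57.4.
Then q_X = 80.1 − 0.5·57.4 = 51.4.
Price P = 391.4 − 2·108.8 = 173.8.
Y's profit: (173.8 − 59)·57.4 = 6589.52.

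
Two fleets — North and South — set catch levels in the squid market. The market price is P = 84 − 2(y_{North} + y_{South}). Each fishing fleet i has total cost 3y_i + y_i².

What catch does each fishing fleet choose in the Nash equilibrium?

Fishing fleet North's profit: π = y_{North}(84 − 2(y_{North} + y_{South})) − 3y_{North} − y_{North}².
∂π/∂y_{North} = 81 − 6y_{North} − 2y_{South} = 0, so y_{North} = 13.5 − (1/3)y_{South}.
Setting y_{North} = y_{South} in the reaction function: y_{North} = 13.5 − (1/3)y_{North}, so y_{North} = 13.5 / (4/3) = 10.125.

10.125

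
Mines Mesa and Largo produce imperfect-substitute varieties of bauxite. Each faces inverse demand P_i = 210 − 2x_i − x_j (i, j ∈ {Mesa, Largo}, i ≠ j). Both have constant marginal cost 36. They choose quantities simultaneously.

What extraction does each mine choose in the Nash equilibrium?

Mine Mesa's profit: π = x_{Mesa}(210 − 2x_{Mesa} − x_{Largo}) − 36x_{Mesa}.
∂π/∂x_{Mesa} = 174 − 4x_{Mesa} − x_{Largo} = 0 ⇒ x_{Mesa} = 43.5 − 0.25x_{Largo}.
The game is symmetric, so in equilibrium x_{Largo} = x_{Mesa}: the reaction function gives 1.25x_{Mesa} = 43.5, hence x_{Mesa} = 34.8.

34.8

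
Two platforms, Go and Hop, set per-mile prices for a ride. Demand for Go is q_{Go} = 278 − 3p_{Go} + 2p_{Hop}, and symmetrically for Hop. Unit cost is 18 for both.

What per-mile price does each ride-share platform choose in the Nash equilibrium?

Go's profit: π = (p_{Go} − 18)(278 − 3p_{Go} + 2p_{Hop}).
∂π/∂p_{Go} = 332 − 6p_{Go} + 2p_{Hop} = 0 ⇒ p_{Go} = 166/3 + (1/3)p_{Hop}.
Setting p_{Go} = p_{Hop} in the reaction function: p_{Go} = 166/3 + (1/3)p_{Go}, so p_{Go} = (166/3) / (2/3) = 83.

83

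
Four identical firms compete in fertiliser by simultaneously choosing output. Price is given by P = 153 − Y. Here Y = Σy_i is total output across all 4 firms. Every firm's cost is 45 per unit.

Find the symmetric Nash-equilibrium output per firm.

21.6

A representative firm's profit is π_i = y_i(153 − Y) − 45y_i, with Y = y_i + Σ_{j≠i} y_j.
First-order condition: 108 − 2y_i − Σ_{j≠i} y_j = 0.
With identical firms, set every y_j = y: then 108 − 2y − 3y = 0, i.e. y = 108/5 = 21.6.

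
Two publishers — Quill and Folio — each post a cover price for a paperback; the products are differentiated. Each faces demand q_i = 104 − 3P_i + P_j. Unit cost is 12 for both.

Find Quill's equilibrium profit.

Quill's profit: π = (P_{Quill} − 12)(104 − 3P_{Quill} + P_{Folio}).
∂π/∂P_{Quill} = 140 − 6P_{Quill} + P_{Folio} = 0 ⇒ P_{Quill} = 70/3 + (1/6)P_{Folio}.
By symmetry P_{Folio} = P_{Quill}; substituting into the reaction function, (5/6)P_{Quill} = 70/3 and P_{Quill} = 28.
q_{Quill} = 104 − 3·28 + 28 = 48.
Profit = (28 − 12)·48 = 768.

768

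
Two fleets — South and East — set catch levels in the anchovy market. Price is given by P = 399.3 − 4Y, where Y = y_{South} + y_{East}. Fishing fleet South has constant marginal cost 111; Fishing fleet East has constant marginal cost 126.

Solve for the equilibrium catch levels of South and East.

25.275, 21.525

Fishing fleet South's profit: π = y_{South}(399.3 − 4(y_{South} + y_{East})) − 111y_{South}.
∂π/∂y_{South} = 288.3 − 8y_{South} − 4y_{East} = 0, so y_{South} = 36.0375 − 0.5y_{East}.
By the same steps for East: y_{East} = 34.1625 − 0.5y_{South}.
Solving the two reaction functions simultaneously: (1 − (−0.5)(−0.5))y_{South} = 36.0375 − 0.5·34.1625, so 0.75y_{South} = 3033/160 and y_{South} = 25.275.
Then y_{East} = 34.1625 − 0.5·25.275 = 21.525.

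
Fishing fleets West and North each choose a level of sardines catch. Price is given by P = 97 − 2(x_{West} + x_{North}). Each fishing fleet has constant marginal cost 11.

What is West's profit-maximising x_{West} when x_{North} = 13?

Fishing fleet West's profit: π = x_{West}(97 − 2(x_{West} + x_{North})) − 11x_{West}.
∂π/∂x_{West} = 86 − 4x_{West} − 2x_{North} = 0, so x_{West} = 21.5 − 0.5x_{North}.
At x_{North} = 13: x_{West} = 21.5 − 0.5·13 = 15.

15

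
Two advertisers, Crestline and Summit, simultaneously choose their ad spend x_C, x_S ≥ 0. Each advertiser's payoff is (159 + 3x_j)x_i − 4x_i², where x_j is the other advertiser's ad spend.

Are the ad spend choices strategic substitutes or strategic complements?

Crestline's payoff is (159 + 3x_S)x_C − 4x_C².
∂π/∂x_C = 159 + 3x_S − 8x_C = 0, so x_C = 19.875 + 0.375x_S.
The best-response slope dx_C/dx_S = 0.375 > 0: the reaction function is upward-sloping, so the choices are strategic complements.

strategic complements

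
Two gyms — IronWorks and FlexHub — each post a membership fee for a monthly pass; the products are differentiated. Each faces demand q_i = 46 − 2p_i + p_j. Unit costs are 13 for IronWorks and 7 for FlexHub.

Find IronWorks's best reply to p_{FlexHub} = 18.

22.5

IronWorks's profit: π = (p_{IronWorks} − 13)(46 − 2p_{IronWorks} + p_{FlexHub}).
∂π/∂p_{IronWorks} = 72 − 4p_{IronWorks} + p_{FlexHub} = 0 ⇒ p_{IronWorks} = 18 + 0.25p_{FlexHub}.
At p_{FlexHub} = 18: p_{IronWorks} = 18 + 0.25·18 = 22.5.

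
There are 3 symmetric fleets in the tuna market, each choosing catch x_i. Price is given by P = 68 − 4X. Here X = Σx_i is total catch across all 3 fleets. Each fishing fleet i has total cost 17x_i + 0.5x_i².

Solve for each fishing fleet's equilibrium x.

3

A representative fishing fleet's profit is π_i = x_i(68 − 4X) − 17x_i − 0.5x_i², with X = x_i + Σ_{j≠i} x_j.
First-order condition: 51 − 9x_i − 4Σ_{j≠i} x_j = 0.
In a symmetric equilibrium every fishing fleet chooses the same x, so Σ_{j≠i} x_j = 2x. The condition becomes 51 − 17x = 0, giving x = 51/17 = 3.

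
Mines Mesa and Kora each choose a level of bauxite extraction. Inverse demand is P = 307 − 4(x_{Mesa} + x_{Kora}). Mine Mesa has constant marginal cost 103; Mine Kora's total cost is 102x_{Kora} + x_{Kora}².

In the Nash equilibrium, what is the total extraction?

Mine Mesa's profit: π = x_{Mesa}(307 − 4(x_{Mesa} + x_{Kora})) − 103x_{Mesa}.
∂π/∂x_{Mesa} = 204 − 8x_{Mesa} − 4x_{Kora} = 0, so x_{Mesa} = 25.5 − 0.5x_{Kora}.
For Kora: ∂π/∂x_{Kora} = 205 − 10x_{Kora} − 4x_{Mesa} = 0 ⇒ x_{Kora} = 20.5 − 0.4x_{Mesa}.
Plugging x_{Kora} into Mesa's best response: x_{Mesa} = 25.5 − 0.5(20.5 − 0.4x_{Mesa}) ⇒ 0.8x_{Mesa} = 15.25, so x_{Mesa} = 19.0625.
Then x_{Kora} = 20.5 − 0.4·19.0625 = 12.875.
Total extraction: 19.0625 + 12.875 = 31.9375.

31.9375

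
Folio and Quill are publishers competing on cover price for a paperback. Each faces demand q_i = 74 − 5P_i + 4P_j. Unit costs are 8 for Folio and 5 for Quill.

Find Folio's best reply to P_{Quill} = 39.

27

Folio's profit: π = (P_{Folio} − 8)(74 − 5P_{Folio} + 4P_{Quill}).
∂π/∂P_{Folio} = 114 − 10P_{Folio} + 4P_{Quill} = 0 ⇒ P_{Folio} = 11.4 + 0.4P_{Quill}.
At P_{Quill} = 39: P_{Folio} = 11.4 + 0.4·39 = 27.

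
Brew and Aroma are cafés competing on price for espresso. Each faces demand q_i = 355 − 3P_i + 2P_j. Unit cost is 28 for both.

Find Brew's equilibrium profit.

20049.1875

Brew's profit: π = (P_{Brew} − 28)(355 − 3P_{Brew} + 2P_{Aroma}).
∂π/∂P_{Brew} = 439 − 6P_{Brew} + 2P_{Aroma} = 0 ⇒ P_{Brew} = 439/6 + (1/3)P_{Aroma}.
By symmetry P_{Aroma} = P_{Brew}; substituting into the reaction function, (2/3)P_{Brew} = 439/6 and P_{Brew} = 109.75.
q_{Brew} = 355 − 3·109.75 + 2·109.75 = 245.25.
Profit = (109.75 − 28)·245.25 = 20049.1875.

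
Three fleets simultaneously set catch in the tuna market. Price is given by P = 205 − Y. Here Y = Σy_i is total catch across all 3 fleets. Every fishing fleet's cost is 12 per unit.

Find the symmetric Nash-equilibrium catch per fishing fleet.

48.25

A representative fishing fleet's profit is π_i = y_i(205 − Y) − 12y_i, with Y = y_i + Σ_{j≠i} y_j.
First-order condition: 193 − 2y_i − Σ_{j≠i} y_j = 0.
In a symmetric equilibrium every fishing fleet chooses the same y, so Σ_{j≠i} y_j = 2y. The condition becomes 193 − 4y = 0, giving y = 193/4 = 48.25.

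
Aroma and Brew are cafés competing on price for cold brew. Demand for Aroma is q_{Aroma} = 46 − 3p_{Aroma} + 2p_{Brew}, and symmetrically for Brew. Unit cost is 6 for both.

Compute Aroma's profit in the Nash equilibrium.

Aroma's profit: π = (p_{Aroma} − 6)(46 − 3p_{Aroma} + 2p_{Brew}).
∂π/∂p_{Aroma} = 64 − 6p_{Aroma} + 2p_{Brew} = 0 ⇒ p_{Aroma} = 32/3 + (1/3)p_{Brew}.
By symmetry p_{Brew} = p_{Aroma}; substituting into the reaction function, (2/3)p_{Aroma} = 32/3 and p_{Aroma} = 16.
q_{Aroma} = 46 − 3·16 + 2·16 = 30.
Profit = (16 − 6)·30 = 300.

300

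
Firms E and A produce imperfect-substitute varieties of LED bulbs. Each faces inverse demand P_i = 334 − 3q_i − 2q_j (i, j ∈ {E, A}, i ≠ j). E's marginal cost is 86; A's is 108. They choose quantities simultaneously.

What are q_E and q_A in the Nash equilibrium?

32.375, 26.875

Firm E's profit: π = q_E(334 − 3q_E − 2q_A) − 86q_E.
∂π/∂q_E = 248 − 6q_E − 2q_A = 0 ⇒ q_E = 124/3 − (1/3)q_A.
Similarly q_A = 113/3 − (1/3)q_E.
Plugging q_A into E's best response: q_E = 124/3 − (1/3)(113/3 − (1/3)q_E) ⇒ (8/9)q_E = 259/9, so q_E = 32.375.
Then q_A = 113/3 − (1/3)·32.375 = 26.875.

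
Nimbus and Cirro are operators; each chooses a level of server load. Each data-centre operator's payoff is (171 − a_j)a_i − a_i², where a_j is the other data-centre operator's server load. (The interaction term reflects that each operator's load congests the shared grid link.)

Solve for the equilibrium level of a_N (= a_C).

Nimbus's payoff is (171 − a_C)a_N − a_N².
∂π/∂a_N = 171 − a_C − 2a_N = 0, so a_N = 85.5 − 0.5a_C.
By symmetry a_C = a_N; substituting into the reaction function, 1.5a_N = 85.5 and a_N = 57.

57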